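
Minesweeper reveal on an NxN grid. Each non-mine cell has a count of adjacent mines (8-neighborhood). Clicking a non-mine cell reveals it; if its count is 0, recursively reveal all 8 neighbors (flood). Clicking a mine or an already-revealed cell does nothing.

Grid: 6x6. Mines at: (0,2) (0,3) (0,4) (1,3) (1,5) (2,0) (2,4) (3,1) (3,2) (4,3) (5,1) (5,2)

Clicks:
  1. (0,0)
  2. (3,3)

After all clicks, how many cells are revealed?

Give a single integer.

Answer: 5

Derivation:
Click 1 (0,0) count=0: revealed 4 new [(0,0) (0,1) (1,0) (1,1)] -> total=4
Click 2 (3,3) count=3: revealed 1 new [(3,3)] -> total=5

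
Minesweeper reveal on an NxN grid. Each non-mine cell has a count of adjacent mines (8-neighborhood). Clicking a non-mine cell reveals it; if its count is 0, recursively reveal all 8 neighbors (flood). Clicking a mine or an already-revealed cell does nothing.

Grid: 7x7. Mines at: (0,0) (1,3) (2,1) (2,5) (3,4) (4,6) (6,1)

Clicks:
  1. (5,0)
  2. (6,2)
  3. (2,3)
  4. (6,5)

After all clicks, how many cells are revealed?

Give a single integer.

Click 1 (5,0) count=1: revealed 1 new [(5,0)] -> total=1
Click 2 (6,2) count=1: revealed 1 new [(6,2)] -> total=2
Click 3 (2,3) count=2: revealed 1 new [(2,3)] -> total=3
Click 4 (6,5) count=0: revealed 20 new [(3,0) (3,1) (3,2) (3,3) (4,0) (4,1) (4,2) (4,3) (4,4) (4,5) (5,1) (5,2) (5,3) (5,4) (5,5) (5,6) (6,3) (6,4) (6,5) (6,6)] -> total=23

Answer: 23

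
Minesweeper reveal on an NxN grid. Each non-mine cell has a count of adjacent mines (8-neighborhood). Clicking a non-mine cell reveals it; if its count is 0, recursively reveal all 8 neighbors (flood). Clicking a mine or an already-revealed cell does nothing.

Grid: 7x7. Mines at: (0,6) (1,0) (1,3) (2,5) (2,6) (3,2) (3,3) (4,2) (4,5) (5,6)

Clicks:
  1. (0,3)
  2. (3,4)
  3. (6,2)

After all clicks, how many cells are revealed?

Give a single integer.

Click 1 (0,3) count=1: revealed 1 new [(0,3)] -> total=1
Click 2 (3,4) count=3: revealed 1 new [(3,4)] -> total=2
Click 3 (6,2) count=0: revealed 18 new [(2,0) (2,1) (3,0) (3,1) (4,0) (4,1) (5,0) (5,1) (5,2) (5,3) (5,4) (5,5) (6,0) (6,1) (6,2) (6,3) (6,4) (6,5)] -> total=20

Answer: 20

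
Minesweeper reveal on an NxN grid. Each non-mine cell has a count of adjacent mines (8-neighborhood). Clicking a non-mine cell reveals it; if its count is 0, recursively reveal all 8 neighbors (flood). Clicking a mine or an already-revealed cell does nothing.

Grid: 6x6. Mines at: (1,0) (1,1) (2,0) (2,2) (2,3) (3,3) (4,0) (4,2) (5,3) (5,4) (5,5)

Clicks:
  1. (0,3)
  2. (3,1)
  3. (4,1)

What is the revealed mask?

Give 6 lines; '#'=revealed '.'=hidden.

Answer: ..####
..####
....##
.#..##
.#..##
......

Derivation:
Click 1 (0,3) count=0: revealed 14 new [(0,2) (0,3) (0,4) (0,5) (1,2) (1,3) (1,4) (1,5) (2,4) (2,5) (3,4) (3,5) (4,4) (4,5)] -> total=14
Click 2 (3,1) count=4: revealed 1 new [(3,1)] -> total=15
Click 3 (4,1) count=2: revealed 1 new [(4,1)] -> total=16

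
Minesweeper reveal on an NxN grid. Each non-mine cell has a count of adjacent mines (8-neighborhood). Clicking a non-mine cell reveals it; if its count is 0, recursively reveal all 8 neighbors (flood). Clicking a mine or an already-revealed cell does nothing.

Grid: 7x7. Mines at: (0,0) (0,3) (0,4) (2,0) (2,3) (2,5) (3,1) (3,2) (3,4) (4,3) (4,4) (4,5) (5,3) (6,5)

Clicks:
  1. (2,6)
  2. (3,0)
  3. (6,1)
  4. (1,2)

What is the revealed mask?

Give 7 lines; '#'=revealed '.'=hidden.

Answer: .......
..#....
......#
#......
###....
###....
###....

Derivation:
Click 1 (2,6) count=1: revealed 1 new [(2,6)] -> total=1
Click 2 (3,0) count=2: revealed 1 new [(3,0)] -> total=2
Click 3 (6,1) count=0: revealed 9 new [(4,0) (4,1) (4,2) (5,0) (5,1) (5,2) (6,0) (6,1) (6,2)] -> total=11
Click 4 (1,2) count=2: revealed 1 new [(1,2)] -> total=12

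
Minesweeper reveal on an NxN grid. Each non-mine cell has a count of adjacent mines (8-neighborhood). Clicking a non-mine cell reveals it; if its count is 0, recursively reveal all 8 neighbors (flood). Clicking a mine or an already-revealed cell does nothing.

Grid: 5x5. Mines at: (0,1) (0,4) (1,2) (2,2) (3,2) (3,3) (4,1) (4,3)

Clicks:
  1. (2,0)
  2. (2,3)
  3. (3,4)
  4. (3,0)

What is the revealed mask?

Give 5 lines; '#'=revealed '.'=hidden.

Answer: .....
##...
##.#.
##..#
.....

Derivation:
Click 1 (2,0) count=0: revealed 6 new [(1,0) (1,1) (2,0) (2,1) (3,0) (3,1)] -> total=6
Click 2 (2,3) count=4: revealed 1 new [(2,3)] -> total=7
Click 3 (3,4) count=2: revealed 1 new [(3,4)] -> total=8
Click 4 (3,0) count=1: revealed 0 new [(none)] -> total=8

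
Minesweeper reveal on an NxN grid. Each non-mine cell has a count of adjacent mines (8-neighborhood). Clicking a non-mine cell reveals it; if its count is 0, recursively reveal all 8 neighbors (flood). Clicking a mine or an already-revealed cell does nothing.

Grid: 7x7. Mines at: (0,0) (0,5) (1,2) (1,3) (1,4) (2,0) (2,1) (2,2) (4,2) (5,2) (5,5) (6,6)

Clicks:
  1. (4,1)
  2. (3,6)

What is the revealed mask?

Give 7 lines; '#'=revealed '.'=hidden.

Click 1 (4,1) count=2: revealed 1 new [(4,1)] -> total=1
Click 2 (3,6) count=0: revealed 14 new [(1,5) (1,6) (2,3) (2,4) (2,5) (2,6) (3,3) (3,4) (3,5) (3,6) (4,3) (4,4) (4,5) (4,6)] -> total=15

Answer: .......
.....##
...####
...####
.#.####
.......
.......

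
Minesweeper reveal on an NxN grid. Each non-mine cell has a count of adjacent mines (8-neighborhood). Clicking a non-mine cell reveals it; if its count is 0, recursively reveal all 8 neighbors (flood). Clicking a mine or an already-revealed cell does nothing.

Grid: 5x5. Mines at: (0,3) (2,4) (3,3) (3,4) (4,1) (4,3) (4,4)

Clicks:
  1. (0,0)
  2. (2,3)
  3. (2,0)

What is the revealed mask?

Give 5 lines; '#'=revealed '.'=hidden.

Click 1 (0,0) count=0: revealed 12 new [(0,0) (0,1) (0,2) (1,0) (1,1) (1,2) (2,0) (2,1) (2,2) (3,0) (3,1) (3,2)] -> total=12
Click 2 (2,3) count=3: revealed 1 new [(2,3)] -> total=13
Click 3 (2,0) count=0: revealed 0 new [(none)] -> total=13

Answer: ###..
###..
####.
###..
.....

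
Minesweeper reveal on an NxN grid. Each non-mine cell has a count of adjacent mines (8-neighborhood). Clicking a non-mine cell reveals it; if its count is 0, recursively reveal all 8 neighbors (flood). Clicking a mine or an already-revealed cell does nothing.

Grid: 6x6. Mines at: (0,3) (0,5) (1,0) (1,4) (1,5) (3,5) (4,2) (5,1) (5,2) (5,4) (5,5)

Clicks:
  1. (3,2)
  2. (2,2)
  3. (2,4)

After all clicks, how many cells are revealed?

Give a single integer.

Click 1 (3,2) count=1: revealed 1 new [(3,2)] -> total=1
Click 2 (2,2) count=0: revealed 8 new [(1,1) (1,2) (1,3) (2,1) (2,2) (2,3) (3,1) (3,3)] -> total=9
Click 3 (2,4) count=3: revealed 1 new [(2,4)] -> total=10

Answer: 10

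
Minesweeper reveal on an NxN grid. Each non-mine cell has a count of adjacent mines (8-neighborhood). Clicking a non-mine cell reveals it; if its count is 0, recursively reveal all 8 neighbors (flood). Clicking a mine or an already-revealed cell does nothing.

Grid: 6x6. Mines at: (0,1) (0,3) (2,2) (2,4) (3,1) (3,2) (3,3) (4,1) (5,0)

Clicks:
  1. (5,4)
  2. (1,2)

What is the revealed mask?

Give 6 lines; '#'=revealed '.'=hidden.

Click 1 (5,4) count=0: revealed 10 new [(3,4) (3,5) (4,2) (4,3) (4,4) (4,5) (5,2) (5,3) (5,4) (5,5)] -> total=10
Click 2 (1,2) count=3: revealed 1 new [(1,2)] -> total=11

Answer: ......
..#...
......
....##
..####
..####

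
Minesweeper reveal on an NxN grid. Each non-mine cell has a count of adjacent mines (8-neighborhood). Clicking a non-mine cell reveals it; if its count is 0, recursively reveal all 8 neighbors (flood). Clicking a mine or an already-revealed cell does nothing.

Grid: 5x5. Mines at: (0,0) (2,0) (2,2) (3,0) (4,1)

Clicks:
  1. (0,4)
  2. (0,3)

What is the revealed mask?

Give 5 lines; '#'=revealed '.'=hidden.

Click 1 (0,4) count=0: revealed 16 new [(0,1) (0,2) (0,3) (0,4) (1,1) (1,2) (1,3) (1,4) (2,3) (2,4) (3,2) (3,3) (3,4) (4,2) (4,3) (4,4)] -> total=16
Click 2 (0,3) count=0: revealed 0 new [(none)] -> total=16

Answer: .####
.####
...##
..###
..###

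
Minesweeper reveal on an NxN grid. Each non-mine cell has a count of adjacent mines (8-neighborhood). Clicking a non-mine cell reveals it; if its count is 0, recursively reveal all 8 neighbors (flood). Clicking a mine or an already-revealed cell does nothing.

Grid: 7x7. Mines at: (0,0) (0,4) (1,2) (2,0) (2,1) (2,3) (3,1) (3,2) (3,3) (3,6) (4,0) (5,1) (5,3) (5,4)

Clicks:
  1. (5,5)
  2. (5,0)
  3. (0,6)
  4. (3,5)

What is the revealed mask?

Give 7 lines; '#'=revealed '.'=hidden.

Click 1 (5,5) count=1: revealed 1 new [(5,5)] -> total=1
Click 2 (5,0) count=2: revealed 1 new [(5,0)] -> total=2
Click 3 (0,6) count=0: revealed 6 new [(0,5) (0,6) (1,5) (1,6) (2,5) (2,6)] -> total=8
Click 4 (3,5) count=1: revealed 1 new [(3,5)] -> total=9

Answer: .....##
.....##
.....##
.....#.
.......
#....#.
.......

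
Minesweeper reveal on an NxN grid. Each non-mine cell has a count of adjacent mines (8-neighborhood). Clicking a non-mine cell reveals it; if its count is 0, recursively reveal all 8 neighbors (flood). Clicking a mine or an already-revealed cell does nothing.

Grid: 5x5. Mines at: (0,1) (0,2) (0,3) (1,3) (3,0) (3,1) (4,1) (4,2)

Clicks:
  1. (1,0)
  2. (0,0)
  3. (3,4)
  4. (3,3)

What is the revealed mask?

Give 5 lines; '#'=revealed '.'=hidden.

Answer: #....
#....
...##
...##
...##

Derivation:
Click 1 (1,0) count=1: revealed 1 new [(1,0)] -> total=1
Click 2 (0,0) count=1: revealed 1 new [(0,0)] -> total=2
Click 3 (3,4) count=0: revealed 6 new [(2,3) (2,4) (3,3) (3,4) (4,3) (4,4)] -> total=8
Click 4 (3,3) count=1: revealed 0 new [(none)] -> total=8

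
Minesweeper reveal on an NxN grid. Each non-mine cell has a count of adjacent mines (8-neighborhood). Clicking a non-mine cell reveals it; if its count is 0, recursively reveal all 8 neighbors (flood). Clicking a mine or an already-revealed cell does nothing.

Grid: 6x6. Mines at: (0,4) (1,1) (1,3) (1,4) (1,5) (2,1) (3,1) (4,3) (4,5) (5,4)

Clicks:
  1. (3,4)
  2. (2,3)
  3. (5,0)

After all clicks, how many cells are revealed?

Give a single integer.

Click 1 (3,4) count=2: revealed 1 new [(3,4)] -> total=1
Click 2 (2,3) count=2: revealed 1 new [(2,3)] -> total=2
Click 3 (5,0) count=0: revealed 6 new [(4,0) (4,1) (4,2) (5,0) (5,1) (5,2)] -> total=8

Answer: 8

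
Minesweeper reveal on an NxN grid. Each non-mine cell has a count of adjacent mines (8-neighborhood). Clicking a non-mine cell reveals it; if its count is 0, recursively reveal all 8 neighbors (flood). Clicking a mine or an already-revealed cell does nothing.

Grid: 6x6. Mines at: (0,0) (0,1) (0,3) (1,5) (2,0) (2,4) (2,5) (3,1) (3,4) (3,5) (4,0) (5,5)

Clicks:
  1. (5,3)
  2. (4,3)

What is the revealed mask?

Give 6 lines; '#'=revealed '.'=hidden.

Click 1 (5,3) count=0: revealed 8 new [(4,1) (4,2) (4,3) (4,4) (5,1) (5,2) (5,3) (5,4)] -> total=8
Click 2 (4,3) count=1: revealed 0 new [(none)] -> total=8

Answer: ......
......
......
......
.####.
.####.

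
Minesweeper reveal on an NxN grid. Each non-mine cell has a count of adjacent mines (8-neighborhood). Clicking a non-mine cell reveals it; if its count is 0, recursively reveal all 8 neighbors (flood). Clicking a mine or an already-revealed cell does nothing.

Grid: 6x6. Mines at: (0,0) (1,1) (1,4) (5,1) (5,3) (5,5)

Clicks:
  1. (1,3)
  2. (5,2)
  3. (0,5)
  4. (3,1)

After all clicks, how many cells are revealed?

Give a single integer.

Answer: 21

Derivation:
Click 1 (1,3) count=1: revealed 1 new [(1,3)] -> total=1
Click 2 (5,2) count=2: revealed 1 new [(5,2)] -> total=2
Click 3 (0,5) count=1: revealed 1 new [(0,5)] -> total=3
Click 4 (3,1) count=0: revealed 18 new [(2,0) (2,1) (2,2) (2,3) (2,4) (2,5) (3,0) (3,1) (3,2) (3,3) (3,4) (3,5) (4,0) (4,1) (4,2) (4,3) (4,4) (4,5)] -> total=21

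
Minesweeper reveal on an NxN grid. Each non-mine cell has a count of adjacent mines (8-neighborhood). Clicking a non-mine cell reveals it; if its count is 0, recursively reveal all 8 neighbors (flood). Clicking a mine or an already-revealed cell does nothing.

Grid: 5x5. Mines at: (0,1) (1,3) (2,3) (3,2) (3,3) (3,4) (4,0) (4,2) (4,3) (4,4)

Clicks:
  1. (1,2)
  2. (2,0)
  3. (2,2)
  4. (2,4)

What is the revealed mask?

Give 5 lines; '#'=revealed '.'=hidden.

Answer: .....
###..
###.#
##...
.....

Derivation:
Click 1 (1,2) count=3: revealed 1 new [(1,2)] -> total=1
Click 2 (2,0) count=0: revealed 6 new [(1,0) (1,1) (2,0) (2,1) (3,0) (3,1)] -> total=7
Click 3 (2,2) count=4: revealed 1 new [(2,2)] -> total=8
Click 4 (2,4) count=4: revealed 1 new [(2,4)] -> total=9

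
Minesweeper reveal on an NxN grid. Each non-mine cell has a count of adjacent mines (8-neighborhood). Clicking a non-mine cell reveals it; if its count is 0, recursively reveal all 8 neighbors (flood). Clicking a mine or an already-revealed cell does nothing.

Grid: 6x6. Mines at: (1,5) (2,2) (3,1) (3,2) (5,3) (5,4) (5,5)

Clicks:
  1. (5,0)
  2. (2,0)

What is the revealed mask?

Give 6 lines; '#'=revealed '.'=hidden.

Click 1 (5,0) count=0: revealed 6 new [(4,0) (4,1) (4,2) (5,0) (5,1) (5,2)] -> total=6
Click 2 (2,0) count=1: revealed 1 new [(2,0)] -> total=7

Answer: ......
......
#.....
......
###...
###...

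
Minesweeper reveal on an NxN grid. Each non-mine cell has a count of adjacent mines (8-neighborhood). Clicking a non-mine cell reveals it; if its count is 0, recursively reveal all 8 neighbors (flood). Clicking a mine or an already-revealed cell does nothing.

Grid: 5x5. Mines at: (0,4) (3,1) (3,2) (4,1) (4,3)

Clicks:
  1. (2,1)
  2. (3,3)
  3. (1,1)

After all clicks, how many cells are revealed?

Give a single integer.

Answer: 13

Derivation:
Click 1 (2,1) count=2: revealed 1 new [(2,1)] -> total=1
Click 2 (3,3) count=2: revealed 1 new [(3,3)] -> total=2
Click 3 (1,1) count=0: revealed 11 new [(0,0) (0,1) (0,2) (0,3) (1,0) (1,1) (1,2) (1,3) (2,0) (2,2) (2,3)] -> total=13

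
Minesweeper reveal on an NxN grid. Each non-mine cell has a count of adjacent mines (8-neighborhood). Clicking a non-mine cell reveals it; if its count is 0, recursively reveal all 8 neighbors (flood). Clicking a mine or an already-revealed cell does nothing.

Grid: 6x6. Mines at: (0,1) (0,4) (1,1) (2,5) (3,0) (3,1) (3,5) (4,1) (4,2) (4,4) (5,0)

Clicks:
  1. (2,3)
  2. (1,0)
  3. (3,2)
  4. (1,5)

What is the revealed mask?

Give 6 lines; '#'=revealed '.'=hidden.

Click 1 (2,3) count=0: revealed 9 new [(1,2) (1,3) (1,4) (2,2) (2,3) (2,4) (3,2) (3,3) (3,4)] -> total=9
Click 2 (1,0) count=2: revealed 1 new [(1,0)] -> total=10
Click 3 (3,2) count=3: revealed 0 new [(none)] -> total=10
Click 4 (1,5) count=2: revealed 1 new [(1,5)] -> total=11

Answer: ......
#.####
..###.
..###.
......
......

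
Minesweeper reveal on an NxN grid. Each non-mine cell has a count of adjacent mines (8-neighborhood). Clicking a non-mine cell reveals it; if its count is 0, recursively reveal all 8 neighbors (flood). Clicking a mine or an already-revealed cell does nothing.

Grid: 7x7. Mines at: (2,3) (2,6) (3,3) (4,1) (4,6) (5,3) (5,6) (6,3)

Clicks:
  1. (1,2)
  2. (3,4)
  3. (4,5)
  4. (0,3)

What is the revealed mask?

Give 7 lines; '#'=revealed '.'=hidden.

Click 1 (1,2) count=1: revealed 1 new [(1,2)] -> total=1
Click 2 (3,4) count=2: revealed 1 new [(3,4)] -> total=2
Click 3 (4,5) count=2: revealed 1 new [(4,5)] -> total=3
Click 4 (0,3) count=0: revealed 19 new [(0,0) (0,1) (0,2) (0,3) (0,4) (0,5) (0,6) (1,0) (1,1) (1,3) (1,4) (1,5) (1,6) (2,0) (2,1) (2,2) (3,0) (3,1) (3,2)] -> total=22

Answer: #######
#######
###....
###.#..
.....#.
.......
.......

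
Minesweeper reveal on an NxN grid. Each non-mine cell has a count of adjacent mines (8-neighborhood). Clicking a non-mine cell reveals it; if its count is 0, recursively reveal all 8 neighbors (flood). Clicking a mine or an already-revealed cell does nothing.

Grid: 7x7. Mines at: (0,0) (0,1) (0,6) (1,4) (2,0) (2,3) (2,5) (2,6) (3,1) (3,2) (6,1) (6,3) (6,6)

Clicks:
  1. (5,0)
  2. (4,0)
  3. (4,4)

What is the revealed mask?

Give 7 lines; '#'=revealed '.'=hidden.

Click 1 (5,0) count=1: revealed 1 new [(5,0)] -> total=1
Click 2 (4,0) count=1: revealed 1 new [(4,0)] -> total=2
Click 3 (4,4) count=0: revealed 12 new [(3,3) (3,4) (3,5) (3,6) (4,3) (4,4) (4,5) (4,6) (5,3) (5,4) (5,5) (5,6)] -> total=14

Answer: .......
.......
.......
...####
#..####
#..####
.......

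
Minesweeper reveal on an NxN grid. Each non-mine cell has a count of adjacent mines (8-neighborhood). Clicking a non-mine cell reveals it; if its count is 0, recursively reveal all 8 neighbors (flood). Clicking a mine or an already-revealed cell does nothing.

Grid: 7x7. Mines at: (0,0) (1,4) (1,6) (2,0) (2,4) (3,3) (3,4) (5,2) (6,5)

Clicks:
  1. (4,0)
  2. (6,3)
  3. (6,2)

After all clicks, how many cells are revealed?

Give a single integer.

Answer: 10

Derivation:
Click 1 (4,0) count=0: revealed 8 new [(3,0) (3,1) (4,0) (4,1) (5,0) (5,1) (6,0) (6,1)] -> total=8
Click 2 (6,3) count=1: revealed 1 new [(6,3)] -> total=9
Click 3 (6,2) count=1: revealed 1 new [(6,2)] -> total=10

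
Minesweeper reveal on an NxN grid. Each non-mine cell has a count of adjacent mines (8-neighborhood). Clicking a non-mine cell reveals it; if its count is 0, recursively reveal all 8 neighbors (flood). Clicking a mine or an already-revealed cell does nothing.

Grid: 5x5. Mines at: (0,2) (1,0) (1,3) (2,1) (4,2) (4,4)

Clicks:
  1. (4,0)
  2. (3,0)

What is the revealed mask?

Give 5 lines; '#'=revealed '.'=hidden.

Answer: .....
.....
.....
##...
##...

Derivation:
Click 1 (4,0) count=0: revealed 4 new [(3,0) (3,1) (4,0) (4,1)] -> total=4
Click 2 (3,0) count=1: revealed 0 new [(none)] -> total=4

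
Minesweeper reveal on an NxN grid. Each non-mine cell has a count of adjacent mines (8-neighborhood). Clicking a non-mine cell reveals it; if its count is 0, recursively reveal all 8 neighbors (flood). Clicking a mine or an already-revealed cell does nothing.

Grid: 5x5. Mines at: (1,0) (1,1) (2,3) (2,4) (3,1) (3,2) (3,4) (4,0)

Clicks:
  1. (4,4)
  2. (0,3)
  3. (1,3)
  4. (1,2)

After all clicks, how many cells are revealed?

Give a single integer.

Answer: 7

Derivation:
Click 1 (4,4) count=1: revealed 1 new [(4,4)] -> total=1
Click 2 (0,3) count=0: revealed 6 new [(0,2) (0,3) (0,4) (1,2) (1,3) (1,4)] -> total=7
Click 3 (1,3) count=2: revealed 0 new [(none)] -> total=7
Click 4 (1,2) count=2: revealed 0 new [(none)] -> total=7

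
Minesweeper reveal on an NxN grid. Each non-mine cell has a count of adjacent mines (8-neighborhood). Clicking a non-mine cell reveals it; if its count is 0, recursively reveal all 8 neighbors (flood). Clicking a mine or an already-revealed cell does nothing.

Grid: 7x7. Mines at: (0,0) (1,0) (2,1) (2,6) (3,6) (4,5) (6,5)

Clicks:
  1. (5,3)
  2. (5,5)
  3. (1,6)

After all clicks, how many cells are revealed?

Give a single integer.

Click 1 (5,3) count=0: revealed 37 new [(0,1) (0,2) (0,3) (0,4) (0,5) (0,6) (1,1) (1,2) (1,3) (1,4) (1,5) (1,6) (2,2) (2,3) (2,4) (2,5) (3,0) (3,1) (3,2) (3,3) (3,4) (3,5) (4,0) (4,1) (4,2) (4,3) (4,4) (5,0) (5,1) (5,2) (5,3) (5,4) (6,0) (6,1) (6,2) (6,3) (6,4)] -> total=37
Click 2 (5,5) count=2: revealed 1 new [(5,5)] -> total=38
Click 3 (1,6) count=1: revealed 0 new [(none)] -> total=38

Answer: 38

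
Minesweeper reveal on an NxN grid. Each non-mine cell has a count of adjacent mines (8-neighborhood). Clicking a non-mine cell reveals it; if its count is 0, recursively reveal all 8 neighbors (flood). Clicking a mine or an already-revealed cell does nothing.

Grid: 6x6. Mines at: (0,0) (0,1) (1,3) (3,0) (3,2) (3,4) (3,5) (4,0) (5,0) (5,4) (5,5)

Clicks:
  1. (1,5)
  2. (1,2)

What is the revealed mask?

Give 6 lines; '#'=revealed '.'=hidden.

Click 1 (1,5) count=0: revealed 6 new [(0,4) (0,5) (1,4) (1,5) (2,4) (2,5)] -> total=6
Click 2 (1,2) count=2: revealed 1 new [(1,2)] -> total=7

Answer: ....##
..#.##
....##
......
......
......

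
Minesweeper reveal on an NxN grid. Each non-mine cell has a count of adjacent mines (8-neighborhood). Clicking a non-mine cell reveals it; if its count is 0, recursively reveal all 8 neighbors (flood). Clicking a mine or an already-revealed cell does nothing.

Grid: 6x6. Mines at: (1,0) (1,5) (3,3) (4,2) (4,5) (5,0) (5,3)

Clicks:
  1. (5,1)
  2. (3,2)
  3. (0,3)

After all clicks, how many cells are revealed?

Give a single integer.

Answer: 14

Derivation:
Click 1 (5,1) count=2: revealed 1 new [(5,1)] -> total=1
Click 2 (3,2) count=2: revealed 1 new [(3,2)] -> total=2
Click 3 (0,3) count=0: revealed 12 new [(0,1) (0,2) (0,3) (0,4) (1,1) (1,2) (1,3) (1,4) (2,1) (2,2) (2,3) (2,4)] -> total=14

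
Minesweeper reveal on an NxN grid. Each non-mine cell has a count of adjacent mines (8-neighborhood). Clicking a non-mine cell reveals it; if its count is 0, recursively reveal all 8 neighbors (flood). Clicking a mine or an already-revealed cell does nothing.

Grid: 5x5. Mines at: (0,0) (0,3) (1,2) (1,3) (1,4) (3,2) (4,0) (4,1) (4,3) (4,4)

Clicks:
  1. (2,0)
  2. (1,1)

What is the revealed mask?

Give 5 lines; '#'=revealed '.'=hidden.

Answer: .....
##...
##...
##...
.....

Derivation:
Click 1 (2,0) count=0: revealed 6 new [(1,0) (1,1) (2,0) (2,1) (3,0) (3,1)] -> total=6
Click 2 (1,1) count=2: revealed 0 new [(none)] -> total=6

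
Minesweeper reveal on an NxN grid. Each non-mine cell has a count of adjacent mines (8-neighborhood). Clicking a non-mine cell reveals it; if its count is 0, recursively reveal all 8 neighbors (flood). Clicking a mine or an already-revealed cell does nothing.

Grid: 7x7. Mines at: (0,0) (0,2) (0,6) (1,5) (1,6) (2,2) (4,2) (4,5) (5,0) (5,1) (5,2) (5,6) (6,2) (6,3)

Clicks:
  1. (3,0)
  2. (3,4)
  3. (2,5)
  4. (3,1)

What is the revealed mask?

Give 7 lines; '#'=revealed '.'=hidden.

Answer: .......
##.....
##...#.
##..#..
##.....
.......
.......

Derivation:
Click 1 (3,0) count=0: revealed 8 new [(1,0) (1,1) (2,0) (2,1) (3,0) (3,1) (4,0) (4,1)] -> total=8
Click 2 (3,4) count=1: revealed 1 new [(3,4)] -> total=9
Click 3 (2,5) count=2: revealed 1 new [(2,5)] -> total=10
Click 4 (3,1) count=2: revealed 0 new [(none)] -> total=10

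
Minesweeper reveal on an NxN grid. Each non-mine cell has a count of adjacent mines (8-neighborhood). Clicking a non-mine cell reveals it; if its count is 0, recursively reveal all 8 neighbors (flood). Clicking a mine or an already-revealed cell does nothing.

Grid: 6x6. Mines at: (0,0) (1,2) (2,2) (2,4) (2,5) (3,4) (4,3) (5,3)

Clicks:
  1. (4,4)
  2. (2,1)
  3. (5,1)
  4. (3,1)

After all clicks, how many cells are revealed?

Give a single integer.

Answer: 14

Derivation:
Click 1 (4,4) count=3: revealed 1 new [(4,4)] -> total=1
Click 2 (2,1) count=2: revealed 1 new [(2,1)] -> total=2
Click 3 (5,1) count=0: revealed 12 new [(1,0) (1,1) (2,0) (3,0) (3,1) (3,2) (4,0) (4,1) (4,2) (5,0) (5,1) (5,2)] -> total=14
Click 4 (3,1) count=1: revealed 0 new [(none)] -> total=14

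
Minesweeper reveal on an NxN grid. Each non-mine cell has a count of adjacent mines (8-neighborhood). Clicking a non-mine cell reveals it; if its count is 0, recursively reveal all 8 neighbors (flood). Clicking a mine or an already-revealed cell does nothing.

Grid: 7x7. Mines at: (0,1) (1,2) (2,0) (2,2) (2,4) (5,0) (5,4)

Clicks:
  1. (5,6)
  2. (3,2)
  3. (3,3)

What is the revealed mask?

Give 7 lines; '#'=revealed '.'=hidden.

Click 1 (5,6) count=0: revealed 18 new [(0,3) (0,4) (0,5) (0,6) (1,3) (1,4) (1,5) (1,6) (2,5) (2,6) (3,5) (3,6) (4,5) (4,6) (5,5) (5,6) (6,5) (6,6)] -> total=18
Click 2 (3,2) count=1: revealed 1 new [(3,2)] -> total=19
Click 3 (3,3) count=2: revealed 1 new [(3,3)] -> total=20

Answer: ...####
...####
.....##
..##.##
.....##
.....##
.....##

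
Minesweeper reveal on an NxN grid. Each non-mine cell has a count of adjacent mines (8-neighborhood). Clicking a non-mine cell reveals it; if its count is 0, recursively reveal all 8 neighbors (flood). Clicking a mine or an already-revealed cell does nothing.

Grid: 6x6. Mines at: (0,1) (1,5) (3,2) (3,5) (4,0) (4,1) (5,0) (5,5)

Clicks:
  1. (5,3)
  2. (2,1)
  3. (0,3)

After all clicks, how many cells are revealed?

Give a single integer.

Click 1 (5,3) count=0: revealed 6 new [(4,2) (4,3) (4,4) (5,2) (5,3) (5,4)] -> total=6
Click 2 (2,1) count=1: revealed 1 new [(2,1)] -> total=7
Click 3 (0,3) count=0: revealed 9 new [(0,2) (0,3) (0,4) (1,2) (1,3) (1,4) (2,2) (2,3) (2,4)] -> total=16

Answer: 16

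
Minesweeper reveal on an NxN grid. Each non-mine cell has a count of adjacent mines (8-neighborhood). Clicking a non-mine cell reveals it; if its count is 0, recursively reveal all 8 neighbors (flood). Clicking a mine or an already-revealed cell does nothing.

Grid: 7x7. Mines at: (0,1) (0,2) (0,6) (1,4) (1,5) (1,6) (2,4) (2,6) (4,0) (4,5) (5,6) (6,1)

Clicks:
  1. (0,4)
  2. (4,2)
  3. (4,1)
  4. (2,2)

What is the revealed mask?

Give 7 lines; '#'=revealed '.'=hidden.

Click 1 (0,4) count=2: revealed 1 new [(0,4)] -> total=1
Click 2 (4,2) count=0: revealed 26 new [(1,0) (1,1) (1,2) (1,3) (2,0) (2,1) (2,2) (2,3) (3,0) (3,1) (3,2) (3,3) (3,4) (4,1) (4,2) (4,3) (4,4) (5,1) (5,2) (5,3) (5,4) (5,5) (6,2) (6,3) (6,4) (6,5)] -> total=27
Click 3 (4,1) count=1: revealed 0 new [(none)] -> total=27
Click 4 (2,2) count=0: revealed 0 new [(none)] -> total=27

Answer: ....#..
####...
####...
#####..
.####..
.#####.
..####.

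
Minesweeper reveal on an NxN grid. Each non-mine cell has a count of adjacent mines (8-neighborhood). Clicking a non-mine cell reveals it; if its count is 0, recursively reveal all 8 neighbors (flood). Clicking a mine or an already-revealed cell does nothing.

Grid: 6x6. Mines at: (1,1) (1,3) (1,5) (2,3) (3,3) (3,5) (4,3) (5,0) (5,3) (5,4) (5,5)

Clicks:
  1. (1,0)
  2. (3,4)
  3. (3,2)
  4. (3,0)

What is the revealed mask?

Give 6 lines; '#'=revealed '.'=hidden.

Click 1 (1,0) count=1: revealed 1 new [(1,0)] -> total=1
Click 2 (3,4) count=4: revealed 1 new [(3,4)] -> total=2
Click 3 (3,2) count=3: revealed 1 new [(3,2)] -> total=3
Click 4 (3,0) count=0: revealed 8 new [(2,0) (2,1) (2,2) (3,0) (3,1) (4,0) (4,1) (4,2)] -> total=11

Answer: ......
#.....
###...
###.#.
###...
......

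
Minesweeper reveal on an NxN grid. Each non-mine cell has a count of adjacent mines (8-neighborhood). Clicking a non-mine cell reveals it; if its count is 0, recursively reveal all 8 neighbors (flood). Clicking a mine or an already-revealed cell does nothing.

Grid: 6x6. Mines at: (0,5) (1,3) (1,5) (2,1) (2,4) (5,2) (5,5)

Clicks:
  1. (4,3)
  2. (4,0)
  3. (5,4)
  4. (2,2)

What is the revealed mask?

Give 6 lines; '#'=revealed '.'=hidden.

Answer: ......
......
..#...
##....
##.#..
##..#.

Derivation:
Click 1 (4,3) count=1: revealed 1 new [(4,3)] -> total=1
Click 2 (4,0) count=0: revealed 6 new [(3,0) (3,1) (4,0) (4,1) (5,0) (5,1)] -> total=7
Click 3 (5,4) count=1: revealed 1 new [(5,4)] -> total=8
Click 4 (2,2) count=2: revealed 1 new [(2,2)] -> total=9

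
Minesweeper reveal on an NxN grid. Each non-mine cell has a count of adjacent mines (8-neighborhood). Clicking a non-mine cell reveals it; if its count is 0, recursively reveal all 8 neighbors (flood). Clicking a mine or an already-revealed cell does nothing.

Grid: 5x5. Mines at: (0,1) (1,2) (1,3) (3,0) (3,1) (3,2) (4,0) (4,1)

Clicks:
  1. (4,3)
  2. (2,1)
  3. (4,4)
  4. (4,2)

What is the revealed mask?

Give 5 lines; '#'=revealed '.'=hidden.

Answer: .....
.....
.#.##
...##
..###

Derivation:
Click 1 (4,3) count=1: revealed 1 new [(4,3)] -> total=1
Click 2 (2,1) count=4: revealed 1 new [(2,1)] -> total=2
Click 3 (4,4) count=0: revealed 5 new [(2,3) (2,4) (3,3) (3,4) (4,4)] -> total=7
Click 4 (4,2) count=3: revealed 1 new [(4,2)] -> total=8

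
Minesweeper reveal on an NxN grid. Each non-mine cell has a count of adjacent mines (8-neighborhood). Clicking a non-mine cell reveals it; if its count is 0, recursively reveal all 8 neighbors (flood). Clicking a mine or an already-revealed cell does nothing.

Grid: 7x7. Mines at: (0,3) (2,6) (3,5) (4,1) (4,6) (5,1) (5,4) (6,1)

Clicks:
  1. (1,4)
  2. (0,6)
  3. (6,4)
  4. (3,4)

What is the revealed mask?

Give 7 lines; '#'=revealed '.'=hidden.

Answer: ....###
....###
.......
....#..
.......
.......
....#..

Derivation:
Click 1 (1,4) count=1: revealed 1 new [(1,4)] -> total=1
Click 2 (0,6) count=0: revealed 5 new [(0,4) (0,5) (0,6) (1,5) (1,6)] -> total=6
Click 3 (6,4) count=1: revealed 1 new [(6,4)] -> total=7
Click 4 (3,4) count=1: revealed 1 new [(3,4)] -> total=8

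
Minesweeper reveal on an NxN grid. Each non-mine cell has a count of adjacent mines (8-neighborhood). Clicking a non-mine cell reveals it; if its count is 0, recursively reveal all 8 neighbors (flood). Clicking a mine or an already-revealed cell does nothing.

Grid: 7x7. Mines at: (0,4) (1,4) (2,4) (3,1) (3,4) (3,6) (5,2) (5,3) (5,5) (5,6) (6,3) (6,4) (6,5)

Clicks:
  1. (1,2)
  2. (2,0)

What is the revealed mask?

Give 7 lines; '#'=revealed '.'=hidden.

Answer: ####...
####...
####...
.......
.......
.......
.......

Derivation:
Click 1 (1,2) count=0: revealed 12 new [(0,0) (0,1) (0,2) (0,3) (1,0) (1,1) (1,2) (1,3) (2,0) (2,1) (2,2) (2,3)] -> total=12
Click 2 (2,0) count=1: revealed 0 new [(none)] -> total=12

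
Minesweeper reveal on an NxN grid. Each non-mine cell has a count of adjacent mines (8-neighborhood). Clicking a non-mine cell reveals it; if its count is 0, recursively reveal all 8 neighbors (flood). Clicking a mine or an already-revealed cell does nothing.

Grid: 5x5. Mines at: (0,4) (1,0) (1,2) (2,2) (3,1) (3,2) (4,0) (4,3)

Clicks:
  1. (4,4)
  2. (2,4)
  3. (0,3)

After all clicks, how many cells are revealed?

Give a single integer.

Answer: 8

Derivation:
Click 1 (4,4) count=1: revealed 1 new [(4,4)] -> total=1
Click 2 (2,4) count=0: revealed 6 new [(1,3) (1,4) (2,3) (2,4) (3,3) (3,4)] -> total=7
Click 3 (0,3) count=2: revealed 1 new [(0,3)] -> total=8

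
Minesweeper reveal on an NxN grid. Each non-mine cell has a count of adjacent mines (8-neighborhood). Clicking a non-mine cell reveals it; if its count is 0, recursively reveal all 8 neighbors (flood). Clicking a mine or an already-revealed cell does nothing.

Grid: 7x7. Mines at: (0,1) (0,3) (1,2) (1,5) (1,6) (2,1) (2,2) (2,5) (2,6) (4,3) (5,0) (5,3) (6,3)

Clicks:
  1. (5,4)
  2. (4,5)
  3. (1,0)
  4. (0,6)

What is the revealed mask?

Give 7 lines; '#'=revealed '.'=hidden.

Click 1 (5,4) count=3: revealed 1 new [(5,4)] -> total=1
Click 2 (4,5) count=0: revealed 11 new [(3,4) (3,5) (3,6) (4,4) (4,5) (4,6) (5,5) (5,6) (6,4) (6,5) (6,6)] -> total=12
Click 3 (1,0) count=2: revealed 1 new [(1,0)] -> total=13
Click 4 (0,6) count=2: revealed 1 new [(0,6)] -> total=14

Answer: ......#
#......
.......
....###
....###
....###
....###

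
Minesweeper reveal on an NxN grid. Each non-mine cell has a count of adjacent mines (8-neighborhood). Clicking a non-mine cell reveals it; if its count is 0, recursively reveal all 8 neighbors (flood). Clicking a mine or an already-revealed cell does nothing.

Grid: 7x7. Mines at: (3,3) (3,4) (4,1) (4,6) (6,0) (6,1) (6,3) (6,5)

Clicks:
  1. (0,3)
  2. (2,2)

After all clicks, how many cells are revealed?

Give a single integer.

Answer: 26

Derivation:
Click 1 (0,3) count=0: revealed 26 new [(0,0) (0,1) (0,2) (0,3) (0,4) (0,5) (0,6) (1,0) (1,1) (1,2) (1,3) (1,4) (1,5) (1,6) (2,0) (2,1) (2,2) (2,3) (2,4) (2,5) (2,6) (3,0) (3,1) (3,2) (3,5) (3,6)] -> total=26
Click 2 (2,2) count=1: revealed 0 new [(none)] -> total=26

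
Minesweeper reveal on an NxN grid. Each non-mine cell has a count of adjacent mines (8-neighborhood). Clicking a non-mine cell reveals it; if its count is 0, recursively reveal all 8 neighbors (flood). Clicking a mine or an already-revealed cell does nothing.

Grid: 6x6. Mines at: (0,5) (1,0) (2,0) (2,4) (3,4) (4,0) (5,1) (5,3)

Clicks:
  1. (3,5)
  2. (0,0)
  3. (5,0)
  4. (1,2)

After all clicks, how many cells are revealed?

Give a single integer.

Click 1 (3,5) count=2: revealed 1 new [(3,5)] -> total=1
Click 2 (0,0) count=1: revealed 1 new [(0,0)] -> total=2
Click 3 (5,0) count=2: revealed 1 new [(5,0)] -> total=3
Click 4 (1,2) count=0: revealed 17 new [(0,1) (0,2) (0,3) (0,4) (1,1) (1,2) (1,3) (1,4) (2,1) (2,2) (2,3) (3,1) (3,2) (3,3) (4,1) (4,2) (4,3)] -> total=20

Answer: 20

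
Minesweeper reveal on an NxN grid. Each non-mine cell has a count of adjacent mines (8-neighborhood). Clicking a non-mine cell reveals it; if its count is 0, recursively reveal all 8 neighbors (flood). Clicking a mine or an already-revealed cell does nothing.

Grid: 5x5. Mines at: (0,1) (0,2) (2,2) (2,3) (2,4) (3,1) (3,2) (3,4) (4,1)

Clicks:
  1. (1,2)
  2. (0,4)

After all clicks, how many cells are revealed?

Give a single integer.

Click 1 (1,2) count=4: revealed 1 new [(1,2)] -> total=1
Click 2 (0,4) count=0: revealed 4 new [(0,3) (0,4) (1,3) (1,4)] -> total=5

Answer: 5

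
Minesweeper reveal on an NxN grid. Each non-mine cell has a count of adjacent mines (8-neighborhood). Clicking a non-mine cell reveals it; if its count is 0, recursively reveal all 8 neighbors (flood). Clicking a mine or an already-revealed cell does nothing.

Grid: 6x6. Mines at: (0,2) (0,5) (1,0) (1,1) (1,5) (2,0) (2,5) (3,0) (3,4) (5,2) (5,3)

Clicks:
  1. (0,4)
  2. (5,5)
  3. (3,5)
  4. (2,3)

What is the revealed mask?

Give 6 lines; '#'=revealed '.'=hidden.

Click 1 (0,4) count=2: revealed 1 new [(0,4)] -> total=1
Click 2 (5,5) count=0: revealed 4 new [(4,4) (4,5) (5,4) (5,5)] -> total=5
Click 3 (3,5) count=2: revealed 1 new [(3,5)] -> total=6
Click 4 (2,3) count=1: revealed 1 new [(2,3)] -> total=7

Answer: ....#.
......
...#..
.....#
....##
....##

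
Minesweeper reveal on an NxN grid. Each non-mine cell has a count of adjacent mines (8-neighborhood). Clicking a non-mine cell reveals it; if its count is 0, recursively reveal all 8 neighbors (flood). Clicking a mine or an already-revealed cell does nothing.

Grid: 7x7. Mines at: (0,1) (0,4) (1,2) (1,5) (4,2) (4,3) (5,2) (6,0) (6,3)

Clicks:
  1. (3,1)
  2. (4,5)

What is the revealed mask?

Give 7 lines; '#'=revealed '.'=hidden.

Answer: .......
.......
....###
.#..###
....###
....###
....###

Derivation:
Click 1 (3,1) count=1: revealed 1 new [(3,1)] -> total=1
Click 2 (4,5) count=0: revealed 15 new [(2,4) (2,5) (2,6) (3,4) (3,5) (3,6) (4,4) (4,5) (4,6) (5,4) (5,5) (5,6) (6,4) (6,5) (6,6)] -> total=16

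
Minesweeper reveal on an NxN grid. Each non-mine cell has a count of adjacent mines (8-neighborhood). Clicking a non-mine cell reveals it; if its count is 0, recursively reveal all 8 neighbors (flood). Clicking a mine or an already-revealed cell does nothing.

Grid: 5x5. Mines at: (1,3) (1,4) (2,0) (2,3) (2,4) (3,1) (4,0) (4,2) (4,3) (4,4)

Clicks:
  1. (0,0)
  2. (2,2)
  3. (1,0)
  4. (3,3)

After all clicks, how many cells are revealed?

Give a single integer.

Answer: 8

Derivation:
Click 1 (0,0) count=0: revealed 6 new [(0,0) (0,1) (0,2) (1,0) (1,1) (1,2)] -> total=6
Click 2 (2,2) count=3: revealed 1 new [(2,2)] -> total=7
Click 3 (1,0) count=1: revealed 0 new [(none)] -> total=7
Click 4 (3,3) count=5: revealed 1 new [(3,3)] -> total=8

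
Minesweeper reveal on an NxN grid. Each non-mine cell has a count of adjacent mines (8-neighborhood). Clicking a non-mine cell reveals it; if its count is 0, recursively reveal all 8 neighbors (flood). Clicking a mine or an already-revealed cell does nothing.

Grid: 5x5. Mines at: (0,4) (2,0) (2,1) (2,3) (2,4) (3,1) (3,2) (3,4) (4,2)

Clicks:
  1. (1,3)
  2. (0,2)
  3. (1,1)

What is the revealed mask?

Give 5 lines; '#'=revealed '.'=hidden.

Answer: ####.
####.
.....
.....
.....

Derivation:
Click 1 (1,3) count=3: revealed 1 new [(1,3)] -> total=1
Click 2 (0,2) count=0: revealed 7 new [(0,0) (0,1) (0,2) (0,3) (1,0) (1,1) (1,2)] -> total=8
Click 3 (1,1) count=2: revealed 0 new [(none)] -> total=8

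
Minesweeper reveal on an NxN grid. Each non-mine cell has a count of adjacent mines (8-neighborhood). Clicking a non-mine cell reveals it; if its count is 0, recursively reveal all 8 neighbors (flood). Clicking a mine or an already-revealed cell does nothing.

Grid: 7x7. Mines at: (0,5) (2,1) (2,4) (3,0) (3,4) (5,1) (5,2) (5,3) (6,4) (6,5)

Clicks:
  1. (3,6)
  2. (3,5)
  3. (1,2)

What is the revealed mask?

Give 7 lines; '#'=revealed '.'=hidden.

Click 1 (3,6) count=0: revealed 10 new [(1,5) (1,6) (2,5) (2,6) (3,5) (3,6) (4,5) (4,6) (5,5) (5,6)] -> total=10
Click 2 (3,5) count=2: revealed 0 new [(none)] -> total=10
Click 3 (1,2) count=1: revealed 1 new [(1,2)] -> total=11

Answer: .......
..#..##
.....##
.....##
.....##
.....##
.......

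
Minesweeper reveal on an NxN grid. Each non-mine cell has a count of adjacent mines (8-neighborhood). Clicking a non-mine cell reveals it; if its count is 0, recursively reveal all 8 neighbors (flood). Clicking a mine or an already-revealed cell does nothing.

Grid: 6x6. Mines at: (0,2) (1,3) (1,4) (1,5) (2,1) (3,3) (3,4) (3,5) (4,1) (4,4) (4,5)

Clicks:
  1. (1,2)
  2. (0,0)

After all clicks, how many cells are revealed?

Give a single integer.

Answer: 5

Derivation:
Click 1 (1,2) count=3: revealed 1 new [(1,2)] -> total=1
Click 2 (0,0) count=0: revealed 4 new [(0,0) (0,1) (1,0) (1,1)] -> total=5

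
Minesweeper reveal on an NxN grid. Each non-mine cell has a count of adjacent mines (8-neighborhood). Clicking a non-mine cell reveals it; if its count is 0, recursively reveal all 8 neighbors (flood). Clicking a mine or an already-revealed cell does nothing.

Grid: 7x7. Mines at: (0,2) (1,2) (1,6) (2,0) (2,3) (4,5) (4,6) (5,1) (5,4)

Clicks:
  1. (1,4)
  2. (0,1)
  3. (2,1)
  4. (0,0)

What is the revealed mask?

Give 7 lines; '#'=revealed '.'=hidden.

Click 1 (1,4) count=1: revealed 1 new [(1,4)] -> total=1
Click 2 (0,1) count=2: revealed 1 new [(0,1)] -> total=2
Click 3 (2,1) count=2: revealed 1 new [(2,1)] -> total=3
Click 4 (0,0) count=0: revealed 3 new [(0,0) (1,0) (1,1)] -> total=6

Answer: ##.....
##..#..
.#.....
.......
.......
.......
.......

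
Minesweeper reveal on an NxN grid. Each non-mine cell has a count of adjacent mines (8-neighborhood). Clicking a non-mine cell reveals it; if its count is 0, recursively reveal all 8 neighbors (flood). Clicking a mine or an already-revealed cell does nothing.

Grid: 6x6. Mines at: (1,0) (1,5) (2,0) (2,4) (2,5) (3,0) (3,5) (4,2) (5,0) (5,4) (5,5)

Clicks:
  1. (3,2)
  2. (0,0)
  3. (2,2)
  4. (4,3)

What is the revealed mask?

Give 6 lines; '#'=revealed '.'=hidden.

Click 1 (3,2) count=1: revealed 1 new [(3,2)] -> total=1
Click 2 (0,0) count=1: revealed 1 new [(0,0)] -> total=2
Click 3 (2,2) count=0: revealed 13 new [(0,1) (0,2) (0,3) (0,4) (1,1) (1,2) (1,3) (1,4) (2,1) (2,2) (2,3) (3,1) (3,3)] -> total=15
Click 4 (4,3) count=2: revealed 1 new [(4,3)] -> total=16

Answer: #####.
.####.
.###..
.###..
...#..
......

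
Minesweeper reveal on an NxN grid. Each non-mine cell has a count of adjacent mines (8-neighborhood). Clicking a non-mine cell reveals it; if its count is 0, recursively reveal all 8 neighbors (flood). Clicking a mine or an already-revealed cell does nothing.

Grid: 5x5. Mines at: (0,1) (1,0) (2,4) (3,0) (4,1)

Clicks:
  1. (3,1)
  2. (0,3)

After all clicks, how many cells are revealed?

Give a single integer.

Click 1 (3,1) count=2: revealed 1 new [(3,1)] -> total=1
Click 2 (0,3) count=0: revealed 6 new [(0,2) (0,3) (0,4) (1,2) (1,3) (1,4)] -> total=7

Answer: 7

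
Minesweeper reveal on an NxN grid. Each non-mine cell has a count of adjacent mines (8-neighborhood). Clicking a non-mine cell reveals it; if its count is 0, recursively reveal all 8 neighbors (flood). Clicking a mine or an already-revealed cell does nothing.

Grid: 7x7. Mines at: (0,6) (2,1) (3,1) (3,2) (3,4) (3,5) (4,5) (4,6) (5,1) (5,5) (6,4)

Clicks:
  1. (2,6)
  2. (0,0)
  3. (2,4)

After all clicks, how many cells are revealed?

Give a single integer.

Click 1 (2,6) count=1: revealed 1 new [(2,6)] -> total=1
Click 2 (0,0) count=0: revealed 16 new [(0,0) (0,1) (0,2) (0,3) (0,4) (0,5) (1,0) (1,1) (1,2) (1,3) (1,4) (1,5) (2,2) (2,3) (2,4) (2,5)] -> total=17
Click 3 (2,4) count=2: revealed 0 new [(none)] -> total=17

Answer: 17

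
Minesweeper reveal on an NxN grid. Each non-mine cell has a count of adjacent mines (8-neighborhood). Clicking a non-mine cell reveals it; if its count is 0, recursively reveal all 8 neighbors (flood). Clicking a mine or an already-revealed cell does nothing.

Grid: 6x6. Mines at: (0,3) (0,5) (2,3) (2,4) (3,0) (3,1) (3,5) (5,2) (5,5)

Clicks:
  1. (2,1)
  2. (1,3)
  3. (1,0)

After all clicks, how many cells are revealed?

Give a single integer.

Click 1 (2,1) count=2: revealed 1 new [(2,1)] -> total=1
Click 2 (1,3) count=3: revealed 1 new [(1,3)] -> total=2
Click 3 (1,0) count=0: revealed 8 new [(0,0) (0,1) (0,2) (1,0) (1,1) (1,2) (2,0) (2,2)] -> total=10

Answer: 10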